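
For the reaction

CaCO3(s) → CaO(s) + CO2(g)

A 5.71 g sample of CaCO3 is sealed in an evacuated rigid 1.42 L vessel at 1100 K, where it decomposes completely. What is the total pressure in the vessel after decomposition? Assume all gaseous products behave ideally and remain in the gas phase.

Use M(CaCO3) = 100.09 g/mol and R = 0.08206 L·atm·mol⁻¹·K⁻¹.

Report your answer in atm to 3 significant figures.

n(CaCO3) = 5.71 / 100.09 = 0.05705 mol
n(gas produced) = (1/1) × 0.05705 = 0.05705 mol
P = nRT/V = 0.05705 × 0.08206 × 1100 / 1.42 = 3.627 atm

3.63 atm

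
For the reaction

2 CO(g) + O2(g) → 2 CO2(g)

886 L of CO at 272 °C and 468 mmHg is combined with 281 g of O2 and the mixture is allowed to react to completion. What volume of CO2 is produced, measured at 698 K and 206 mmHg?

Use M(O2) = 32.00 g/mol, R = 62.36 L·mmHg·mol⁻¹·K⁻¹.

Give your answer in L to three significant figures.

n(CO) = PV/RT = (468 × 886) / (62.36 × 545.15) = 12.20 mol
n(O2) = 281 / 32.00 = 8.781 mol
For 12.20 mol CO, stoichiometry requires (1/2) × 12.20 = 6.100 mol O2; 8.781 mol is available, so CO is limiting.
n(CO2) = (2/2) × 12.20 = 12.20 mol
V(CO2) = nRT/P = 12.20 × 62.36 × 698 / 206 = 2578 L

2580 L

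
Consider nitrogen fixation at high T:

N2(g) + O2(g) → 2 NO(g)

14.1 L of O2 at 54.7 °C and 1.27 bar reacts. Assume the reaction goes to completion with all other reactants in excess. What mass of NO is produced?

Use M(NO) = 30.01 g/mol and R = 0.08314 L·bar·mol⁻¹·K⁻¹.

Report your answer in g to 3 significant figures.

n(O2) = PV/RT = (1.27 × 14.1) / (0.08314 × 327.85) = 0.6570 mol
n(NO) = (2/1) × 0.6570 = 1.314 mol
m(NO) = 1.314 × 30.01 = 39.43 g

39.4 g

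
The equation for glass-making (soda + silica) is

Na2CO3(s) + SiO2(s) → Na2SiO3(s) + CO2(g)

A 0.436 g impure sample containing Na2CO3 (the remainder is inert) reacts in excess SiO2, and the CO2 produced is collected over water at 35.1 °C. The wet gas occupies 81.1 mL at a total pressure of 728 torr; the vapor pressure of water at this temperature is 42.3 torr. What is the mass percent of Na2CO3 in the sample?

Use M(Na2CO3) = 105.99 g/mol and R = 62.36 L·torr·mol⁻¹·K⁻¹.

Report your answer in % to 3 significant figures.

P(CO2) = 728 − 42.3 = 685.7 torr
n(CO2) = PV/RT = (685.7 × 0.08110) / (62.36 × 308.25) = 0.002893 mol
n(Na2CO3) = (1/1) × 0.002893 = 0.002893 mol
m(Na2CO3) = 0.002893 × 105.99 = 0.3066 g
%Na2CO3 = 0.3066 / 0.436 × 100 = 70.32%

70.3 %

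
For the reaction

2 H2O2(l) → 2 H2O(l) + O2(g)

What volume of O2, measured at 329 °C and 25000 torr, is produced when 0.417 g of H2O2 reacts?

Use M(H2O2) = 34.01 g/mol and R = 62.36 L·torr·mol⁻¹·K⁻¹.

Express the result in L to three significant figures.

n(H2O2) = 0.4170 / 34.01 = 0.01226 mol
n(O2) = (1/2) × 0.01226 = 0.006130 mol
V = nRT/P = 0.006130 × 62.36 × 602.15 / 25000 = 0.009207 L

0.00921 L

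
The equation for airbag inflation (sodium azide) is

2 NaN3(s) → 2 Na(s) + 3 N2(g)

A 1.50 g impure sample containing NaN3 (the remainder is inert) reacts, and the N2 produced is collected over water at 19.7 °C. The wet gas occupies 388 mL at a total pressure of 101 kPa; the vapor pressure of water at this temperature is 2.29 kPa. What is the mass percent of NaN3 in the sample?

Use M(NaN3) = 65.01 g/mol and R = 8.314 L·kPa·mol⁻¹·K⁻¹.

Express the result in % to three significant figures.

45.5 %

P(N2) = 101 − 2.29 = 98.71 kPa
n(N2) = PV/RT = (98.71 × 0.3880) / (8.314 × 292.85) = 0.01573 mol
n(NaN3) = (2/3) × 0.01573 = 0.01049 mol
m(NaN3) = 0.01049 × 65.01 = 0.6820 g
%NaN3 = 0.6820 / 1.50 × 100 = 45.47%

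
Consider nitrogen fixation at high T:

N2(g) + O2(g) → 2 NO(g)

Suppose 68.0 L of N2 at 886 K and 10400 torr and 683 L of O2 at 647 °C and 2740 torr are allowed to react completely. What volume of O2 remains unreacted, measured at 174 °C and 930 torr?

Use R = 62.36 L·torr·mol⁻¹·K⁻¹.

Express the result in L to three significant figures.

n(N2) = PV/RT = (10400 × 68.0) / (62.36 × 886) = 12.80 mol
n(O2) = PV/RT = (2740 × 683) / (62.36 × 920.15) = 32.61 mol
For 12.80 mol N2, stoichiometry requires (1/1) × 12.80 = 12.80 mol O2; 32.61 mol is available, so N2 is limiting.
n(O2) consumed = (1/1) × 12.80 = 12.80 mol; remaining = 32.61 − 12.80 = 19.81 mol
V(O2) = nRT/P = 19.81 × 62.36 × 447.15 / 930 = 594.0 L

594 L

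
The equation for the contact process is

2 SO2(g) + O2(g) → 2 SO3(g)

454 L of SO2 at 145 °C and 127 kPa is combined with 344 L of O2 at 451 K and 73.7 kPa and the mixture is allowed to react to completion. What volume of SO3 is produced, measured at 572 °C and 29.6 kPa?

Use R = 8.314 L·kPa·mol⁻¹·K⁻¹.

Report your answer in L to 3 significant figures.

n(SO2) = PV/RT = (127 × 454) / (8.314 × 418.15) = 16.59 mol
n(O2) = PV/RT = (73.7 × 344) / (8.314 × 451) = 6.761 mol
For 16.59 mol SO2, stoichiometry requires (1/2) × 16.59 = 8.295 mol O2; 6.761 mol is available, so O2 is limiting.
n(SO3) = (2/1) × 6.761 = 13.52 mol
V(SO3) = nRT/P = 13.52 × 8.314 × 845.15 / 29.6 = 3209 L

3210 L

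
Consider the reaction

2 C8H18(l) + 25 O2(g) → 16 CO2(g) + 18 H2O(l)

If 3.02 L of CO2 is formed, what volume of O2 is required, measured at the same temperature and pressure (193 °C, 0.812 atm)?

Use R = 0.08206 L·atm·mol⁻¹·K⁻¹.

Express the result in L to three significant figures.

At constant T and P, gas volumes are in the mole ratio: V(O2) = (25/16) × 3.02 = 4.719 L

4.72 L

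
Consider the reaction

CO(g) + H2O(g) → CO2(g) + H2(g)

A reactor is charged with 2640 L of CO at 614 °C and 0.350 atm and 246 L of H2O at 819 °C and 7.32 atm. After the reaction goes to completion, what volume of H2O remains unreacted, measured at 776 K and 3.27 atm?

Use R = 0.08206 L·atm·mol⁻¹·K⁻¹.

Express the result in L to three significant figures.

n(CO) = PV/RT = (0.350 × 2640) / (0.08206 × 887.15) = 12.69 mol
n(H2O) = PV/RT = (7.32 × 246) / (0.08206 × 1092.15) = 20.09 mol
For 12.69 mol CO, stoichiometry requires (1/1) × 12.69 = 12.69 mol H2O; 20.09 mol is available, so CO is limiting.
n(H2O) consumed = (1/1) × 12.69 = 12.69 mol; remaining = 20.09 − 12.69 = 7.400 mol
V(H2O) = nRT/P = 7.400 × 0.08206 × 776 / 3.27 = 144.1 L

144 L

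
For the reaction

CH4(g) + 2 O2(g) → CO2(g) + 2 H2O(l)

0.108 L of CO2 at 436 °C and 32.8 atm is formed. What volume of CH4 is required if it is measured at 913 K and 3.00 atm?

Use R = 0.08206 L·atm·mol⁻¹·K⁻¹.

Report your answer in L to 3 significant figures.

n(CO2) = PV/RT = (32.8 × 0.108) / (0.08206 × 709.15) = 0.06087 mol
n(CH4) = (1/1) × 0.06087 = 0.06087 mol
V = nRT/P = 0.06087 × 0.08206 × 913 / 3.00 = 1.520 L

1.52 L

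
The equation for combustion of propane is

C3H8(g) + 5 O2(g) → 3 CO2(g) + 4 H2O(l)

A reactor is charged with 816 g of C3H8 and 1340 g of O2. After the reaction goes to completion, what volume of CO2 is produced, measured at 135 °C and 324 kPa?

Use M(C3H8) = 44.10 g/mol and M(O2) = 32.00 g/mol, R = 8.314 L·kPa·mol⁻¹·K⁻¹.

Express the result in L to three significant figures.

263 L

n(C3H8) = 816 / 44.10 = 18.50 mol
n(O2) = 1340 / 32.00 = 41.88 mol
For 18.50 mol C3H8, stoichiometry requires (5/1) × 18.50 = 92.50 mol O2; 41.88 mol is available, so O2 is limiting.
n(CO2) = (3/5) × 41.88 = 25.13 mol
V(CO2) = nRT/P = 25.13 × 8.314 × 408.15 / 324 = 263.2 L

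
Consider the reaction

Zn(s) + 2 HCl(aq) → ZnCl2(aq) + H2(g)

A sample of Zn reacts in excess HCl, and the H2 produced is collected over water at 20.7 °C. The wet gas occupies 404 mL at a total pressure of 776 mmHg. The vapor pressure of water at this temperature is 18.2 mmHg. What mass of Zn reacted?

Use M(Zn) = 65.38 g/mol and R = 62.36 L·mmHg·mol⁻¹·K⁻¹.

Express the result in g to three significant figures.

P(H2) = 776 − 18.2 = 757.8 mmHg
n(H2) = PV/RT = (757.8 × 0.4040) / (62.36 × 293.85) = 0.01671 mol
n(Zn) = (1/1) × 0.01671 = 0.01671 mol
m(Zn) = 0.01671 × 65.38 = 1.092 g

1.09 g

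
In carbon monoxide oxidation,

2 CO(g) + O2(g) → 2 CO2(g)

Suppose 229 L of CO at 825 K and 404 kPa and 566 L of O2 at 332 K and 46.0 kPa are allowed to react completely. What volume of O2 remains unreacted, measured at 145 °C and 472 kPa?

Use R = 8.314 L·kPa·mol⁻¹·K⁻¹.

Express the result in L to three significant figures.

n(CO) = PV/RT = (404 × 229) / (8.314 × 825) = 13.49 mol
n(O2) = PV/RT = (46.0 × 566) / (8.314 × 332) = 9.432 mol
For 13.49 mol CO, stoichiometry requires (1/2) × 13.49 = 6.745 mol O2; 9.432 mol is available, so CO is limiting.
n(O2) consumed = (1/2) × 13.49 = 6.745 mol; remaining = 9.432 − 6.745 = 2.687 mol
V(O2) = nRT/P = 2.687 × 8.314 × 418.15 / 472 = 19.79 L

19.8 L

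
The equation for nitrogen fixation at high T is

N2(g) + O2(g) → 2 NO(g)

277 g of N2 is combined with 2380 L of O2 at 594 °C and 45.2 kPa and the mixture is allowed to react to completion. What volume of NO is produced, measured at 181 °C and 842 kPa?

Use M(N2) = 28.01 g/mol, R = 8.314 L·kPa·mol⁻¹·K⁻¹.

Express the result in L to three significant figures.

n(N2) = 277 / 28.01 = 9.889 mol
n(O2) = PV/RT = (45.2 × 2380) / (8.314 × 867.15) = 14.92 mol
For 9.889 mol N2, stoichiometry requires (1/1) × 9.889 = 9.889 mol O2; 14.92 mol is available, so N2 is limiting.
n(NO) = (2/1) × 9.889 = 19.78 mol
V(NO) = nRT/P = 19.78 × 8.314 × 454.15 / 842 = 88.70 L

88.7 L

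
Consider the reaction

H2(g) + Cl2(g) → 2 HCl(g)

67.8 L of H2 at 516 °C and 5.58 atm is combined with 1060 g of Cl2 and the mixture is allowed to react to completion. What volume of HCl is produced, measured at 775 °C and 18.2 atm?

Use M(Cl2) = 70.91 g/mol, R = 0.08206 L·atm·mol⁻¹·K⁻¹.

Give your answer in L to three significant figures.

55.2 L

n(H2) = PV/RT = (5.58 × 67.8) / (0.08206 × 789.15) = 5.842 mol
n(Cl2) = 1060 / 70.91 = 14.95 mol
For 5.842 mol H2, stoichiometry requires (1/1) × 5.842 = 5.842 mol Cl2; 14.95 mol is available, so H2 is limiting.
n(HCl) = (2/1) × 5.842 = 11.68 mol
V(HCl) = nRT/P = 11.68 × 0.08206 × 1048.15 / 18.2 = 55.20 L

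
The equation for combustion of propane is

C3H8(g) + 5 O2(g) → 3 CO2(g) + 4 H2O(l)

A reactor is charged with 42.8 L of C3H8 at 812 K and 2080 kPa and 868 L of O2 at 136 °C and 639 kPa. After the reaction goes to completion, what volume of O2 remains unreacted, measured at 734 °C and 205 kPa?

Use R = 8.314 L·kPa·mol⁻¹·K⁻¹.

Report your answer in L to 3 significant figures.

n(C3H8) = PV/RT = (2080 × 42.8) / (8.314 × 812) = 13.19 mol
n(O2) = PV/RT = (639 × 868) / (8.314 × 409.15) = 163.1 mol
For 13.19 mol C3H8, stoichiometry requires (5/1) × 13.19 = 65.95 mol O2; 163.1 mol is available, so C3H8 is limiting.
n(O2) consumed = (5/1) × 13.19 = 65.95 mol; remaining = 163.1 − 65.95 = 97.15 mol
V(O2) = nRT/P = 97.15 × 8.314 × 1007.15 / 205 = 3968 L

3970 L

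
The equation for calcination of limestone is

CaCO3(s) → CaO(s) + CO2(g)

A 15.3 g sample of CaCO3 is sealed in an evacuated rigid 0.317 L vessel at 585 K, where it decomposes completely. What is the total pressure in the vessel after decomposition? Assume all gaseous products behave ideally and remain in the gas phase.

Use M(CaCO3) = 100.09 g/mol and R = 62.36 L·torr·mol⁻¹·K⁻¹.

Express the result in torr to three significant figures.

n(CaCO3) = 15.3 / 100.09 = 0.1529 mol
n(gas produced) = (1/1) × 0.1529 = 0.1529 mol
P = nRT/V = 0.1529 × 62.36 × 585 / 0.317 = 17600 torr

17600 torr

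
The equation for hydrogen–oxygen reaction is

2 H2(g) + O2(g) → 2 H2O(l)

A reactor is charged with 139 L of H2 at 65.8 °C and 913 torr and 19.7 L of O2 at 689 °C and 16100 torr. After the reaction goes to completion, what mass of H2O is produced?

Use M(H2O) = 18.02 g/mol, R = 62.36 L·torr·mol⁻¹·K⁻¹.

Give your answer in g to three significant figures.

n(H2) = PV/RT = (913 × 139) / (62.36 × 338.95) = 6.004 mol
n(O2) = PV/RT = (16100 × 19.7) / (62.36 × 962.15) = 5.286 mol
For 6.004 mol H2, stoichiometry requires (1/2) × 6.004 = 3.002 mol O2; 5.286 mol is available, so H2 is limiting.
n(H2O) = (2/2) × 6.004 = 6.004 mol
m(H2O) = 6.004 × 18.02 = 108.2 g

108 g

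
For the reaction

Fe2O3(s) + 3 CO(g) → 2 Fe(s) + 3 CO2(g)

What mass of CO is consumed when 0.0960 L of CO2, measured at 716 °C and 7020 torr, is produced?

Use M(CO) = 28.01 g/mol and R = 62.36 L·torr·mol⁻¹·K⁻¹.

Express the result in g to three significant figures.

0.306 g

n(CO2) = PV/RT = (7020 × 0.0960) / (62.36 × 989.15) = 0.01093 mol
n(CO) = (3/3) × 0.01093 = 0.01093 mol
m(CO) = 0.01093 × 28.01 = 0.3061 g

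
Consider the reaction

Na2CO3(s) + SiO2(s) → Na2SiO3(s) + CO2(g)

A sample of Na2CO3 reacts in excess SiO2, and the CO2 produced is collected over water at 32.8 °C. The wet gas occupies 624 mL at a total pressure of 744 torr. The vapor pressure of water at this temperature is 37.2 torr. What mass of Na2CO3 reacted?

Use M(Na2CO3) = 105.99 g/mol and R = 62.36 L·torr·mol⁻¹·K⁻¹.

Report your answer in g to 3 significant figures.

P(CO2) = 744 − 37.2 = 706.8 torr
n(CO2) = PV/RT = (706.8 × 0.6240) / (62.36 × 305.95) = 0.02312 mol
n(Na2CO3) = (1/1) × 0.02312 = 0.02312 mol
m(Na2CO3) = 0.02312 × 105.99 = 2.450 g

2.45 g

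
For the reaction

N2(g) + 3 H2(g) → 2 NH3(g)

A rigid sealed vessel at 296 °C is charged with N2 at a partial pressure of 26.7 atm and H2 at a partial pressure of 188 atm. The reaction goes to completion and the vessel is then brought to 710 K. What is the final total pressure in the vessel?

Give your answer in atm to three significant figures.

201 atm

At constant V, partial pressures at 296 °C are proportional to moles, so apply stoichiometry directly to pressures.
P(H2) required for 26.7 atm of N2 = (3/1) × 26.7 = 80.10 atm; available 188 atm, so N2 is limiting.
P(H2) remaining = 188 − (3/1) × 26.7 = 107.9 atm
P(gaseous products) = (2)/1 × 26.7 = 53.40 atm
P_total at 296 °C = 107.9 + 53.40 = 161.3 atm
Scaling to 710 K: P = 161.3 × 710/569.15 = 201.2 atm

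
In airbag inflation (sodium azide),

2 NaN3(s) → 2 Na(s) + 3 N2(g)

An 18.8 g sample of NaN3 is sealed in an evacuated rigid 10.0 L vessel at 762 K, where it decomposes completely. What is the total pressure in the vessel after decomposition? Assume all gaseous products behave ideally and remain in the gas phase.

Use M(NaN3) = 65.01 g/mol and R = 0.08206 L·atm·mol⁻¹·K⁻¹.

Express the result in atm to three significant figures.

n(NaN3) = 18.8 / 65.01 = 0.2892 mol
n(gas produced) = (3/2) × 0.2892 = 0.4338 mol
P = nRT/V = 0.4338 × 0.08206 × 762 / 10.0 = 2.713 atm

2.71 atm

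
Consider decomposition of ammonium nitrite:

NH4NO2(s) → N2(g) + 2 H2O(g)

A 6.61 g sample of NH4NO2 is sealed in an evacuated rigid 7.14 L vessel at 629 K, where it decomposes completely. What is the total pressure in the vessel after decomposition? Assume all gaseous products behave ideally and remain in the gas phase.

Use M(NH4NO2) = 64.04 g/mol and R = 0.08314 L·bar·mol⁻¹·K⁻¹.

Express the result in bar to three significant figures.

2.27 bar

n(NH4NO2) = 6.61 / 64.04 = 0.1032 mol
n(gas produced) = (3/1) × 0.1032 = 0.3096 mol
P = nRT/V = 0.3096 × 0.08314 × 629 / 7.14 = 2.268 bar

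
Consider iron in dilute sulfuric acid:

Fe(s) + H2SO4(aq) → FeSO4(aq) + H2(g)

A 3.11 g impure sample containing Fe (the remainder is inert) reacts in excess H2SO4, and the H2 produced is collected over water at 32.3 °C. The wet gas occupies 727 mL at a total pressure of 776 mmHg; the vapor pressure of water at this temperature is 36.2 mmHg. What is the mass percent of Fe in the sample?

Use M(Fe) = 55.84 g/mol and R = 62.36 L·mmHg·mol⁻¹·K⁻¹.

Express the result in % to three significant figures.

P(H2) = 776 − 36.2 = 739.8 mmHg
n(H2) = PV/RT = (739.8 × 0.7270) / (62.36 × 305.45) = 0.02824 mol
n(Fe) = (1/1) × 0.02824 = 0.02824 mol
m(Fe) = 0.02824 × 55.84 = 1.577 g
%Fe = 1.577 / 3.11 × 100 = 50.71%

50.7 %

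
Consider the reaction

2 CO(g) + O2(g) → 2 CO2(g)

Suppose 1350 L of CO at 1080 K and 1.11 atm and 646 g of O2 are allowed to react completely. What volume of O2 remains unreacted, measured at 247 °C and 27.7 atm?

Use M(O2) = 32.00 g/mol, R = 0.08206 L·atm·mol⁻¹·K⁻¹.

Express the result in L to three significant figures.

n(CO) = PV/RT = (1.11 × 1350) / (0.08206 × 1080) = 16.91 mol
n(O2) = 646 / 32.00 = 20.19 mol
For 16.91 mol CO, stoichiometry requires (1/2) × 16.91 = 8.455 mol O2; 20.19 mol is available, so CO is limiting.
n(O2) consumed = (1/2) × 16.91 = 8.455 mol; remaining = 20.19 − 8.455 = 11.74 mol
V(O2) = nRT/P = 11.74 × 0.08206 × 520.15 / 27.7 = 18.09 L

18.1 L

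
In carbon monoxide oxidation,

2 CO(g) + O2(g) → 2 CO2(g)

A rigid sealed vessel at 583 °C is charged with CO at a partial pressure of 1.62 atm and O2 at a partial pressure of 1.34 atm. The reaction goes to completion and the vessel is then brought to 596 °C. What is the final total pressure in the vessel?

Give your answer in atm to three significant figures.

With V and T fixed, P_i ∝ n_i, so the mole ratios apply directly to partial pressures at 583 °C.
P(O2) required for 1.62 atm of CO = (1/2) × 1.62 = 0.8100 atm; available 1.34 atm, so CO is limiting.
P(O2) remaining = 1.34 − (1/2) × 1.62 = 0.5300 atm
P(gaseous products) = (2)/2 × 1.62 = 1.620 atm
P_total at 583 °C = 0.5300 + 1.620 = 2.150 atm
Scaling to 596 °C: P = 2.150 × 869.15/856.15 = 2.183 atm

2.18 atm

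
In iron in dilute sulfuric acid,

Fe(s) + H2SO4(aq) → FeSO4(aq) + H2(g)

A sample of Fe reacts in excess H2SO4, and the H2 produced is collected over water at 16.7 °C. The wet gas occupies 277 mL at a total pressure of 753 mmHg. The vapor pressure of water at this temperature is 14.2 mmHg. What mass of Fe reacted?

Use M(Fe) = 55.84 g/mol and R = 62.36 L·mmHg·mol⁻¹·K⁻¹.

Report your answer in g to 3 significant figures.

P(H2) = 753 − 14.2 = 738.8 mmHg
n(H2) = PV/RT = (738.8 × 0.2770) / (62.36 × 289.85) = 0.01132 mol
n(Fe) = (1/1) × 0.01132 = 0.01132 mol
m(Fe) = 0.01132 × 55.84 = 0.6321 g

0.632 g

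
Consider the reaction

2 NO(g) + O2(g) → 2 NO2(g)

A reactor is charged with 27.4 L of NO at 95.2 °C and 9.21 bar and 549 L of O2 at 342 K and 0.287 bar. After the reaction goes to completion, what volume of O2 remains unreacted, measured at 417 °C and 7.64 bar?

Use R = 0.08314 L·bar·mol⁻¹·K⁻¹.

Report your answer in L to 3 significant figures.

10.7 L

n(NO) = PV/RT = (9.21 × 27.4) / (0.08314 × 368.35) = 8.240 mol
n(O2) = PV/RT = (0.287 × 549) / (0.08314 × 342) = 5.541 mol
For 8.240 mol NO, stoichiometry requires (1/2) × 8.240 = 4.120 mol O2; 5.541 mol is available, so NO is limiting.
n(O2) consumed = (1/2) × 8.240 = 4.120 mol; remaining = 5.541 − 4.120 = 1.421 mol
V(O2) = nRT/P = 1.421 × 0.08314 × 690.15 / 7.64 = 10.67 L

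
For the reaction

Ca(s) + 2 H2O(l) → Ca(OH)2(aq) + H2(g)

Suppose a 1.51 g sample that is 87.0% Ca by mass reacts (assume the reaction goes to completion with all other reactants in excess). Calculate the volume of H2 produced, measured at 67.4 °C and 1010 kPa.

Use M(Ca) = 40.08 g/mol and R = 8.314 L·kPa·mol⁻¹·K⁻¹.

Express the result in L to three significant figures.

0.0919 L

mass of Ca = 1.51 × 87.0/100 = 1.314 g
n(Ca) = 1.314 / 40.08 = 0.03278 mol
n(H2) = (1/1) × 0.03278 = 0.03278 mol
V = nRT/P = 0.03278 × 8.314 × 340.55 / 1010 = 0.09189 L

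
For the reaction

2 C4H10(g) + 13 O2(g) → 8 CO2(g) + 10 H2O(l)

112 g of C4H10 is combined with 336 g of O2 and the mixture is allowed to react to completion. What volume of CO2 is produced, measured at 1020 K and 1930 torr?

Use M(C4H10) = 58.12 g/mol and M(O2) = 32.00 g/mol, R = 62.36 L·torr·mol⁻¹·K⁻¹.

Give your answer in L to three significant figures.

213 L

n(C4H10) = 112 / 58.12 = 1.927 mol
n(O2) = 336 / 32.00 = 10.50 mol
For 1.927 mol C4H10, stoichiometry requires (13/2) × 1.927 = 12.53 mol O2; 10.50 mol is available, so O2 is limiting.
n(CO2) = (8/13) × 10.50 = 6.462 mol
V(CO2) = nRT/P = 6.462 × 62.36 × 1020 / 1930 = 213.0 L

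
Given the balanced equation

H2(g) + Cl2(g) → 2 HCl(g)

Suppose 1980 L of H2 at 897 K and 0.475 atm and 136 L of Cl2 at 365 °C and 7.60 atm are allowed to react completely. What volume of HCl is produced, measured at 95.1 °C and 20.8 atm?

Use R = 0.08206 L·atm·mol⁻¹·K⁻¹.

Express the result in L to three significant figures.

37.1 L

n(H2) = PV/RT = (0.475 × 1980) / (0.08206 × 897) = 12.78 mol
n(Cl2) = PV/RT = (7.60 × 136) / (0.08206 × 638.15) = 19.74 mol
For 12.78 mol H2, stoichiometry requires (1/1) × 12.78 = 12.78 mol Cl2; 19.74 mol is available, so H2 is limiting.
n(HCl) = (2/1) × 12.78 = 25.56 mol
V(HCl) = nRT/P = 25.56 × 0.08206 × 368.25 / 20.8 = 37.13 L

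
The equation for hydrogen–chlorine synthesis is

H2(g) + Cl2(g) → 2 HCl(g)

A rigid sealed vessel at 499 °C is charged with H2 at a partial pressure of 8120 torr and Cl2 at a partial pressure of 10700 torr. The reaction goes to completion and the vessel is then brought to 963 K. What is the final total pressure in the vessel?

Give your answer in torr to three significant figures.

With V and T fixed, P_i ∝ n_i, so the mole ratios apply directly to partial pressures at 499 °C.
P(Cl2) required for 8120 torr of H2 = (1/1) × 8120 = 8120 torr; available 10700 torr, so H2 is limiting.
P(Cl2) remaining = 10700 − (1/1) × 8120 = 2580 torr
P(gaseous products) = (2)/1 × 8120 = 16240 torr
P_total at 499 °C = 2580 + 16240 = 18820 torr
Scaling to 963 K: P = 18820 × 963/772.15 = 23470 torr

23500 torr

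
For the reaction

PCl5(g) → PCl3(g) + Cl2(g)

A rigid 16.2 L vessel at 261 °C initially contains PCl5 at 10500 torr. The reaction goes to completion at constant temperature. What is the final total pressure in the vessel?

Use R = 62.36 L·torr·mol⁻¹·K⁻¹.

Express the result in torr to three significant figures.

21000 torr

Since T and V are fixed, P_final/P_initial = n_final/n_initial = 2/1.
P_final = (2/1) × 10500 = 21000 torr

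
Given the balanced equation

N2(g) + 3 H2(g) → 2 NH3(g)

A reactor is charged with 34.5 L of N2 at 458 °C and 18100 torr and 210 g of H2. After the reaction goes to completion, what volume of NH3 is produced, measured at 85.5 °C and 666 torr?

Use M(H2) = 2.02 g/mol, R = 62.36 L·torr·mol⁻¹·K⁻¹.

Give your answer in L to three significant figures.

920 L

n(N2) = PV/RT = (18100 × 34.5) / (62.36 × 731.15) = 13.70 mol
n(H2) = 210 / 2.02 = 104.0 mol
For 13.70 mol N2, stoichiometry requires (3/1) × 13.70 = 41.10 mol H2; 104.0 mol is available, so N2 is limiting.
n(NH3) = (2/1) × 13.70 = 27.40 mol
V(NH3) = nRT/P = 27.40 × 62.36 × 358.65 / 666 = 920.1 L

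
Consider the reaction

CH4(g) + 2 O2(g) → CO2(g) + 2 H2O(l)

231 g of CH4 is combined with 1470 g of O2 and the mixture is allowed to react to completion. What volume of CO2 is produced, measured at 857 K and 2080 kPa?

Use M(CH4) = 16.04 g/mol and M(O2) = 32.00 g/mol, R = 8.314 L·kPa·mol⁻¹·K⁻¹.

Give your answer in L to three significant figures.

n(CH4) = 231 / 16.04 = 14.40 mol
n(O2) = 1470 / 32.00 = 45.94 mol
For 14.40 mol CH4, stoichiometry requires (2/1) × 14.40 = 28.80 mol O2; 45.94 mol is available, so CH4 is limiting.
n(CO2) = (1/1) × 14.40 = 14.40 mol
V(CO2) = nRT/P = 14.40 × 8.314 × 857 / 2080 = 49.33 L

49.3 L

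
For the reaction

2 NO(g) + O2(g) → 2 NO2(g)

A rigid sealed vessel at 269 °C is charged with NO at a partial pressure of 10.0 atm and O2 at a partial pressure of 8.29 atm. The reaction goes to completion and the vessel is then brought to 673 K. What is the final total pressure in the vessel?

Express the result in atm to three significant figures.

With V and T fixed, P_i ∝ n_i, so the mole ratios apply directly to partial pressures at 269 °C.
P(O2) required for 10.0 atm of NO = (1/2) × 10.0 = 5.000 atm; available 8.29 atm, so NO is limiting.
P(O2) remaining = 8.29 − (1/2) × 10.0 = 3.290 atm
P(gaseous products) = (2)/2 × 10.0 = 10.00 atm
P_total at 269 °C = 3.290 + 10.00 = 13.29 atm
Scaling to 673 K: P = 13.29 × 673/542.15 = 16.50 atm

16.5 atm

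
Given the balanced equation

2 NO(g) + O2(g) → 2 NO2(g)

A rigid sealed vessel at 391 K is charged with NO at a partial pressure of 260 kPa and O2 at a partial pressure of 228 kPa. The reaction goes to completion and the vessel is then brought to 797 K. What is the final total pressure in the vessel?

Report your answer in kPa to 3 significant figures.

730 kPa

With V and T fixed, P_i ∝ n_i, so the mole ratios apply directly to partial pressures at 391 K.
P(O2) required for 260 kPa of NO = (1/2) × 260 = 130.0 kPa; available 228 kPa, so NO is limiting.
P(O2) remaining = 228 − (1/2) × 260 = 98.00 kPa
P(gaseous products) = (2)/2 × 260 = 260.0 kPa
P_total at 391 K = 98.00 + 260.0 = 358.0 kPa
Scaling to 797 K: P = 358.0 × 797/391 = 729.7 kPa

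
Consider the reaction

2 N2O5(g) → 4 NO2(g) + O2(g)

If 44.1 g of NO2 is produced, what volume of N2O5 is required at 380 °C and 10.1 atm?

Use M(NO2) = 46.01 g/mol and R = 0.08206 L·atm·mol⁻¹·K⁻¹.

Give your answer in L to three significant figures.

n(NO2) = 44.10 / 46.01 = 0.9585 mol
n(N2O5) = (2/4) × 0.9585 = 0.4793 mol
V = nRT/P = 0.4793 × 0.08206 × 653.15 / 10.1 = 2.543 L

2.54 L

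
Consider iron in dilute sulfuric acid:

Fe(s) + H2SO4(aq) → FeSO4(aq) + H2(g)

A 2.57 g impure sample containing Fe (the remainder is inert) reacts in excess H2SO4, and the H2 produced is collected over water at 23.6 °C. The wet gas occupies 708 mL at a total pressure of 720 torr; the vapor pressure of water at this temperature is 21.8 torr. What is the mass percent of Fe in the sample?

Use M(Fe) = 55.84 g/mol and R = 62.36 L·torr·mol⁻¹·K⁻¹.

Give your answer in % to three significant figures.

58.0 %

P(H2) = 720 − 21.8 = 698.2 torr
n(H2) = PV/RT = (698.2 × 0.7080) / (62.36 × 296.75) = 0.02671 mol
n(Fe) = (1/1) × 0.02671 = 0.02671 mol
m(Fe) = 0.02671 × 55.84 = 1.491 g
%Fe = 1.491 / 2.57 × 100 = 58.02%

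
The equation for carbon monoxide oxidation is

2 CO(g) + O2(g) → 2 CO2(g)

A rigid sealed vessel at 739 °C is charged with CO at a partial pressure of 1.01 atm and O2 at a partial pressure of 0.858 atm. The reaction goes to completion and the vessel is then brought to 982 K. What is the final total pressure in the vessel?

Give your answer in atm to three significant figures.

1.32 atm

With V and T fixed, P_i ∝ n_i, so the mole ratios apply directly to partial pressures at 739 °C.
P(O2) required for 1.01 atm of CO = (1/2) × 1.01 = 0.5050 atm; available 0.858 atm, so CO is limiting.
P(O2) remaining = 0.858 − (1/2) × 1.01 = 0.3530 atm
P(gaseous products) = (2)/2 × 1.01 = 1.010 atm
P_total at 739 °C = 0.3530 + 1.010 = 1.363 atm
Scaling to 982 K: P = 1.363 × 982/1012.15 = 1.322 atm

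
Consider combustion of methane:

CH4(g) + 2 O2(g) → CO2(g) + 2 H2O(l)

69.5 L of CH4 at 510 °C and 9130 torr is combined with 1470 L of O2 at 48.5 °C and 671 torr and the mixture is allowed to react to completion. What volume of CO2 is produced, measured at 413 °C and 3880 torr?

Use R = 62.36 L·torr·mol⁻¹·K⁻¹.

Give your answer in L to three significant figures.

143 L

n(CH4) = PV/RT = (9130 × 69.5) / (62.36 × 783.15) = 12.99 mol
n(O2) = PV/RT = (671 × 1470) / (62.36 × 321.65) = 49.18 mol
For 12.99 mol CH4, stoichiometry requires (2/1) × 12.99 = 25.98 mol O2; 49.18 mol is available, so CH4 is limiting.
n(CO2) = (1/1) × 12.99 = 12.99 mol
V(CO2) = nRT/P = 12.99 × 62.36 × 686.15 / 3880 = 143.3 L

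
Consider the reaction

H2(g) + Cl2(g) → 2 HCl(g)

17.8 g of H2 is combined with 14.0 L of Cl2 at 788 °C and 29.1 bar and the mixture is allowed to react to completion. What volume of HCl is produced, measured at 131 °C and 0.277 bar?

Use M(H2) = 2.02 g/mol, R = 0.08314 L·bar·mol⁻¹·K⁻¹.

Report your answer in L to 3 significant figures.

n(H2) = 17.8 / 2.02 = 8.812 mol
n(Cl2) = PV/RT = (29.1 × 14.0) / (0.08314 × 1061.15) = 4.618 mol
For 8.812 mol H2, stoichiometry requires (1/1) × 8.812 = 8.812 mol Cl2; 4.618 mol is available, so Cl2 is limiting.
n(HCl) = (2/1) × 4.618 = 9.236 mol
V(HCl) = nRT/P = 9.236 × 0.08314 × 404.15 / 0.277 = 1120 L

1120 L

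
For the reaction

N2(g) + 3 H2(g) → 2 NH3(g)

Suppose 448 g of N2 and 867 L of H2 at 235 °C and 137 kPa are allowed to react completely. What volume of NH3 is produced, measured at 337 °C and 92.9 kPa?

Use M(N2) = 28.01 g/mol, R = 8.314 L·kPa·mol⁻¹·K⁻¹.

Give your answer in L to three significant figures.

n(N2) = 448 / 28.01 = 15.99 mol
n(H2) = PV/RT = (137 × 867) / (8.314 × 508.15) = 28.11 mol
For 15.99 mol N2, stoichiometry requires (3/1) × 15.99 = 47.97 mol H2; 28.11 mol is available, so H2 is limiting.
n(NH3) = (2/3) × 28.11 = 18.74 mol
V(NH3) = nRT/P = 18.74 × 8.314 × 610.15 / 92.9 = 1023 L

1020 L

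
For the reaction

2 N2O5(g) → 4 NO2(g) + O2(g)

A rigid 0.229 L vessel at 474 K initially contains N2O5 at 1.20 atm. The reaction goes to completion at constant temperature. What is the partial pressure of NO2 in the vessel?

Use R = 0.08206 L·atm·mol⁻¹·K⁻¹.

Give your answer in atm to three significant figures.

n(N2O5)₀ = PV/RT = (1.20 × 0.229) / (0.08206 × 474) = 0.007065 mol
n(NO2) = (4/2) × 0.007065 = 0.01413 mol
P(NO2) = nRT/V = 0.01413 × 0.08206 × 474 / 0.229 = 2.400 atm

2.40 atm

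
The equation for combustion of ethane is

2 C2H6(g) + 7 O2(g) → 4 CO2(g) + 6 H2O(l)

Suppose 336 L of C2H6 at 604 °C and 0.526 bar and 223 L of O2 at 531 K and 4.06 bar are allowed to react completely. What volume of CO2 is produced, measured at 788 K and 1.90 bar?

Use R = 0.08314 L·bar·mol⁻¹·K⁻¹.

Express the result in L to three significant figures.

n(C2H6) = PV/RT = (0.526 × 336) / (0.08314 × 877.15) = 2.423 mol
n(O2) = PV/RT = (4.06 × 223) / (0.08314 × 531) = 20.51 mol
For 2.423 mol C2H6, stoichiometry requires (7/2) × 2.423 = 8.480 mol O2; 20.51 mol is available, so C2H6 is limiting.
n(CO2) = (4/2) × 2.423 = 4.846 mol
V(CO2) = nRT/P = 4.846 × 0.08314 × 788 / 1.90 = 167.1 L

167 L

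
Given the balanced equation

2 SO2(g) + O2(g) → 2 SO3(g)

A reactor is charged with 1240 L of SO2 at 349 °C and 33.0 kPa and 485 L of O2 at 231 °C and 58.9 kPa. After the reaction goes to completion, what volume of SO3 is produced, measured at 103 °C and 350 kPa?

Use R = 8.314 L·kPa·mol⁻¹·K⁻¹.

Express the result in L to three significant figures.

n(SO2) = PV/RT = (33.0 × 1240) / (8.314 × 622.15) = 7.911 mol
n(O2) = PV/RT = (58.9 × 485) / (8.314 × 504.15) = 6.815 mol
For 7.911 mol SO2, stoichiometry requires (1/2) × 7.911 = 3.955 mol O2; 6.815 mol is available, so SO2 is limiting.
n(SO3) = (2/2) × 7.911 = 7.911 mol
V(SO3) = nRT/P = 7.911 × 8.314 × 376.15 / 350 = 70.69 L

70.7 L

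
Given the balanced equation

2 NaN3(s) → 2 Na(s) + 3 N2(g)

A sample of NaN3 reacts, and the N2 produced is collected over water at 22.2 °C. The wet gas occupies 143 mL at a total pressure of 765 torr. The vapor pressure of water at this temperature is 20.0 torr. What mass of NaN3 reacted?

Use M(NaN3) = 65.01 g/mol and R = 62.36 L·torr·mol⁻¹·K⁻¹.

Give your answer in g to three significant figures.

0.251 g

P(N2) = 765 − 20.0 = 745.0 torr
n(N2) = PV/RT = (745.0 × 0.1430) / (62.36 × 295.35) = 0.005784 mol
n(NaN3) = (2/3) × 0.005784 = 0.003856 mol
m(NaN3) = 0.003856 × 65.01 = 0.2507 g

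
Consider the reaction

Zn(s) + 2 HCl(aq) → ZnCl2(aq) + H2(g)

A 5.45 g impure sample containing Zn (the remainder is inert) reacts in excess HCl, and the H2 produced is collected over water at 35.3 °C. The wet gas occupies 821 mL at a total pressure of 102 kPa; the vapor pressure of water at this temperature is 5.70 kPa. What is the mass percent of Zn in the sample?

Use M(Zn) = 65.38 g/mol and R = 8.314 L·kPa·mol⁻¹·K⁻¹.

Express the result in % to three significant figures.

37.0 %

P(H2) = 102 − 5.70 = 96.30 kPa
n(H2) = PV/RT = (96.30 × 0.8210) / (8.314 × 308.45) = 0.03083 mol
n(Zn) = (1/1) × 0.03083 = 0.03083 mol
m(Zn) = 0.03083 × 65.38 = 2.016 g
%Zn = 2.016 / 5.45 × 100 = 36.99%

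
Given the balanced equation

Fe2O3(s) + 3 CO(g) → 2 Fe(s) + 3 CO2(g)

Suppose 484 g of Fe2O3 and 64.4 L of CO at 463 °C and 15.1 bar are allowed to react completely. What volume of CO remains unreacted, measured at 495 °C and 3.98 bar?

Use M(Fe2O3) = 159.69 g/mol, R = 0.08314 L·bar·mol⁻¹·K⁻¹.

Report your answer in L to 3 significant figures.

n(Fe2O3) = 484 / 159.69 = 3.031 mol
n(CO) = PV/RT = (15.1 × 64.4) / (0.08314 × 736.15) = 15.89 mol
For 3.031 mol Fe2O3, stoichiometry requires (3/1) × 3.031 = 9.093 mol CO; 15.89 mol is available, so Fe2O3 is limiting.
n(CO) consumed = (3/1) × 3.031 = 9.093 mol; remaining = 15.89 − 9.093 = 6.797 mol
V(CO) = nRT/P = 6.797 × 0.08314 × 768.15 / 3.98 = 109.1 L

109 L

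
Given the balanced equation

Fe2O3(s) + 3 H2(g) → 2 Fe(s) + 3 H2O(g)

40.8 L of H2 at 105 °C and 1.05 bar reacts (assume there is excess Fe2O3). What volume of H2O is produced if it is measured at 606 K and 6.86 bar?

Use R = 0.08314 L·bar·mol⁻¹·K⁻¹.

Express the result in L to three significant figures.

10.0 L

n(H2) = PV/RT = (1.05 × 40.8) / (0.08314 × 378.15) = 1.363 mol
n(H2O) = (3/3) × 1.363 = 1.363 mol
V = nRT/P = 1.363 × 0.08314 × 606 / 6.86 = 10.01 L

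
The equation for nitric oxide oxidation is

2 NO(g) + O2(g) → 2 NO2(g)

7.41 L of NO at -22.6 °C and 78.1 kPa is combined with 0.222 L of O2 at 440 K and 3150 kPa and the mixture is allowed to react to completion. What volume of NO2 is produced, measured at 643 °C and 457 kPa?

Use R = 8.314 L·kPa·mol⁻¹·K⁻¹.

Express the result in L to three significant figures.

4.63 L

n(NO) = PV/RT = (78.1 × 7.41) / (8.314 × 250.55) = 0.2778 mol
n(O2) = PV/RT = (3150 × 0.222) / (8.314 × 440) = 0.1912 mol
For 0.2778 mol NO, stoichiometry requires (1/2) × 0.2778 = 0.1389 mol O2; 0.1912 mol is available, so NO is limiting.
n(NO2) = (2/2) × 0.2778 = 0.2778 mol
V(NO2) = nRT/P = 0.2778 × 8.314 × 916.15 / 457 = 4.630 L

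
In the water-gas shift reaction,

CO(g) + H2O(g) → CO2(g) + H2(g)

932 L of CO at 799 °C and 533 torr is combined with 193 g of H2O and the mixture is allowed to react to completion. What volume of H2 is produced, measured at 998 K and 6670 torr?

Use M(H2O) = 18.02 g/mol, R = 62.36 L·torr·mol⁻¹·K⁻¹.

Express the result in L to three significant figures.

n(CO) = PV/RT = (533 × 932) / (62.36 × 1072.15) = 7.430 mol
n(H2O) = 193 / 18.02 = 10.71 mol
For 7.430 mol CO, stoichiometry requires (1/1) × 7.430 = 7.430 mol H2O; 10.71 mol is available, so CO is limiting.
n(H2) = (1/1) × 7.430 = 7.430 mol
V(H2) = nRT/P = 7.430 × 62.36 × 998 / 6670 = 69.33 L

69.3 L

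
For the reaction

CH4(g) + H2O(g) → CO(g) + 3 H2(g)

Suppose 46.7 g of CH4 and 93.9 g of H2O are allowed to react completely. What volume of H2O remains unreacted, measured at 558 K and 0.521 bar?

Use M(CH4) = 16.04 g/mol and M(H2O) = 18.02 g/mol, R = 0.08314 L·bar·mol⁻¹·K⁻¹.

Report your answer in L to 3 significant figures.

n(CH4) = 46.7 / 16.04 = 2.911 mol
n(H2O) = 93.9 / 18.02 = 5.211 mol
For 2.911 mol CH4, stoichiometry requires (1/1) × 2.911 = 2.911 mol H2O; 5.211 mol is available, so CH4 is limiting.
n(H2O) consumed = (1/1) × 2.911 = 2.911 mol; remaining = 5.211 − 2.911 = 2.300 mol
V(H2O) = nRT/P = 2.300 × 0.08314 × 558 / 0.521 = 204.8 L

205 L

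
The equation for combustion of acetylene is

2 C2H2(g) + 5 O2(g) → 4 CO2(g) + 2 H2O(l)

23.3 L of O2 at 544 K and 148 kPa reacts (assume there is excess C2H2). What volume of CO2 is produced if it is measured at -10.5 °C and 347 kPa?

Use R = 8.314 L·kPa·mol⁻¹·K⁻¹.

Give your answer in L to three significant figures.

3.84 L

n(O2) = PV/RT = (148 × 23.3) / (8.314 × 544) = 0.7624 mol
n(CO2) = (4/5) × 0.7624 = 0.6099 mol
V = nRT/P = 0.6099 × 8.314 × 262.65 / 347 = 3.838 L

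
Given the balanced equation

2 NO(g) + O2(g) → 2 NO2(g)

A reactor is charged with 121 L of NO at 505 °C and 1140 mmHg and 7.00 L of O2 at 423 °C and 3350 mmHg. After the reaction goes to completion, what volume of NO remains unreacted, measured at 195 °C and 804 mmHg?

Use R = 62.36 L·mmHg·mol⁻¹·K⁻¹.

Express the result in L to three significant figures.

64.0 L

n(NO) = PV/RT = (1140 × 121) / (62.36 × 778.15) = 2.843 mol
n(O2) = PV/RT = (3350 × 7.00) / (62.36 × 696.15) = 0.5402 mol
For 2.843 mol NO, stoichiometry requires (1/2) × 2.843 = 1.421 mol O2; 0.5402 mol is available, so O2 is limiting.
n(NO) consumed = (2/1) × 0.5402 = 1.080 mol; remaining = 2.843 − 1.080 = 1.763 mol
V(NO) = nRT/P = 1.763 × 62.36 × 468.15 / 804 = 64.02 L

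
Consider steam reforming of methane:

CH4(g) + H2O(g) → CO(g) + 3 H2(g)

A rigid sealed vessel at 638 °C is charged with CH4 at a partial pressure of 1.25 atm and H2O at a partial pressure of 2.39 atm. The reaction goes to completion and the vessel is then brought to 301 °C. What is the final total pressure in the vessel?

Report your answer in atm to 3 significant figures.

With V and T fixed, P_i ∝ n_i, so the mole ratios apply directly to partial pressures at 638 °C.
P(H2O) required for 1.25 atm of CH4 = (1/1) × 1.25 = 1.250 atm; available 2.39 atm, so CH4 is limiting.
P(H2O) remaining = 2.39 − (1/1) × 1.25 = 1.140 atm
P(gaseous products) = (1+3)/1 × 1.25 = 5.000 atm
P_total at 638 °C = 1.140 + 5.000 = 6.140 atm
Scaling to 301 °C: P = 6.140 × 574.15/911.15 = 3.869 atm

3.87 atm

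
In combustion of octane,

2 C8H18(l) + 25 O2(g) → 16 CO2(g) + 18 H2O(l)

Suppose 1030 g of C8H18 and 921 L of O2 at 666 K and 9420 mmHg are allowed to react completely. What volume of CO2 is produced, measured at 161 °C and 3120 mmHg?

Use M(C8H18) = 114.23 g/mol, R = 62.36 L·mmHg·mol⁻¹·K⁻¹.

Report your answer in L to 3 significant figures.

n(C8H18) = 1030 / 114.23 = 9.017 mol
n(O2) = PV/RT = (9420 × 921) / (62.36 × 666) = 208.9 mol
For 9.017 mol C8H18, stoichiometry requires (25/2) × 9.017 = 112.7 mol O2; 208.9 mol is available, so C8H18 is limiting.
n(CO2) = (16/2) × 9.017 = 72.14 mol
V(CO2) = nRT/P = 72.14 × 62.36 × 434.15 / 3120 = 626.0 L

626 L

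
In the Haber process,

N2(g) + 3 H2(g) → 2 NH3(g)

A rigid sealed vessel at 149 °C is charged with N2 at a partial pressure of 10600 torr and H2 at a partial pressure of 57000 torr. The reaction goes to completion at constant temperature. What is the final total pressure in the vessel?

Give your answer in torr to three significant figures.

46400 torr

At constant V, partial pressures at 149 °C are proportional to moles, so apply stoichiometry directly to pressures.
P(H2) required for 10600 torr of N2 = (3/1) × 10600 = 31800 torr; available 57000 torr, so N2 is limiting.
P(H2) remaining = 57000 − (3/1) × 10600 = 25200 torr
P(gaseous products) = (2)/1 × 10600 = 21200 torr
P_total at 149 °C = 25200 + 21200 = 46400 torr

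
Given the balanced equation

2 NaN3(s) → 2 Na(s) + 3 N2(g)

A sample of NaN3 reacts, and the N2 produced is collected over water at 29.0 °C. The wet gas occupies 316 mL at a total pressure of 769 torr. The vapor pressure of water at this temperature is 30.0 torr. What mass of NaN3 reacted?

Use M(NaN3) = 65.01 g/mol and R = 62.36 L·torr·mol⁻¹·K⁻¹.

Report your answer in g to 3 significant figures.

P(N2) = 769 − 30.0 = 739.0 torr
n(N2) = PV/RT = (739.0 × 0.3160) / (62.36 × 302.15) = 0.01239 mol
n(NaN3) = (2/3) × 0.01239 = 0.008260 mol
m(NaN3) = 0.008260 × 65.01 = 0.5370 g

0.537 g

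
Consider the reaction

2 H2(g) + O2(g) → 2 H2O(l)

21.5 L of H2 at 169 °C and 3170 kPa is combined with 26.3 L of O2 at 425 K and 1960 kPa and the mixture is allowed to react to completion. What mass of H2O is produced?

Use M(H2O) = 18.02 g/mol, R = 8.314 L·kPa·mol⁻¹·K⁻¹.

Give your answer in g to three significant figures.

n(H2) = PV/RT = (3170 × 21.5) / (8.314 × 442.15) = 18.54 mol
n(O2) = PV/RT = (1960 × 26.3) / (8.314 × 425) = 14.59 mol
For 18.54 mol H2, stoichiometry requires (1/2) × 18.54 = 9.270 mol O2; 14.59 mol is available, so H2 is limiting.
n(H2O) = (2/2) × 18.54 = 18.54 mol
m(H2O) = 18.54 × 18.02 = 334.1 g

334 g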